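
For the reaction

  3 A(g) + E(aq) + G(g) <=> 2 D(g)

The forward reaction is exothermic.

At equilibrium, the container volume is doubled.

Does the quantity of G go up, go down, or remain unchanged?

increases

Gas moles: reactants 4, products 2 (Δn_gas = -2). Expansion shifts the system toward the side with more moles of gas — to the left.
The net shift is to the left. G is a reactant, so its amount increases.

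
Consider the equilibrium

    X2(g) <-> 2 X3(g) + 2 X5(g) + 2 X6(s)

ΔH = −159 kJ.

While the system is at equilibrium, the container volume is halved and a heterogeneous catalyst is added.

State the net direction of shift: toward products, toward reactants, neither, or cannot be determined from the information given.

left

Gas moles: reactants 1, products 4 (Δn_gas = +3). Compression shifts the system toward the side with fewer moles of gas — to the left.
A catalyst speeds both forward and reverse rates equally; it changes neither Q nor K — no shift from this change.
Only the nonzero effect(s) matter; the net shift is to the left.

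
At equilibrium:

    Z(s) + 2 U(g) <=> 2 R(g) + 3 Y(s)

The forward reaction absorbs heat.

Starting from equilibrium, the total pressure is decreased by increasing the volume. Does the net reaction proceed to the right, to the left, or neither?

no shift

Gas moles: reactants 2, products 2. Δn_gas = 0, so a volume change leaves Q equal to K — no shift from this change.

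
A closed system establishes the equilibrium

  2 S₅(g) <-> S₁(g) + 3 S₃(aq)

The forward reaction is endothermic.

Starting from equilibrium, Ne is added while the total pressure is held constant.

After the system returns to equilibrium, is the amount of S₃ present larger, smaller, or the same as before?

decreases

Adding inert gas at constant total pressure expands the volume and lowers every reacting partial pressure. With Δn_gas = 1 − 2 = -1, Q moves away from K toward the side with fewer gas moles, so the system shifts toward the side with more gas moles — to the left.
The net shift is to the left. S₃ is a product, so its amount decreases.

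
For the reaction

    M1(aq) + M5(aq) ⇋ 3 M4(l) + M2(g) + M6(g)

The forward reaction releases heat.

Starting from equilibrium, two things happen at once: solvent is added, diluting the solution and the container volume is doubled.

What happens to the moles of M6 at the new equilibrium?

cannot be determined

Dilution lowers every aqueous concentration by the same factor. Δn_aq = 0 − 2 = -2, so the system shifts toward the side with more dissolved moles — to the left.
Gas moles: reactants 0, products 2 (Δn_gas = +2). Expansion shifts the system toward the side with more moles of gas — to the right.
The two effects oppose each other, so the net shift — and hence the change in M6 — cannot be determined from the given information.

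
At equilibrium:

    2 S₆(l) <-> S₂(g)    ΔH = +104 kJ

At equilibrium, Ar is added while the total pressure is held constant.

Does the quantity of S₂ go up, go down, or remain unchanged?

Adding inert gas at constant total pressure expands the volume and lowers every reacting partial pressure. With Δn_gas = 1 − 0 = +1, Q moves away from K toward the side with fewer gas moles, so the system shifts toward the side with more gas moles — to the right.
The net shift is to the right. S₂ is a product, so its amount increases.

increases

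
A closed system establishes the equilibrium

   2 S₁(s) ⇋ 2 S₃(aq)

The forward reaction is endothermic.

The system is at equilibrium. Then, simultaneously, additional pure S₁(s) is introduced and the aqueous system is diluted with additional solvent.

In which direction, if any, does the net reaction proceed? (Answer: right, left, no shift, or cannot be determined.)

right

S₁ is a pure solid; its activity is 1 regardless of amount, so Q is unaffected — no shift from this change.
Dilution lowers every aqueous concentration by the same factor. Δn_aq = 2 − 0 = +2, so the system shifts toward the side with more dissolved moles — to the right.
Only the nonzero effect(s) matter; the net shift is to the right.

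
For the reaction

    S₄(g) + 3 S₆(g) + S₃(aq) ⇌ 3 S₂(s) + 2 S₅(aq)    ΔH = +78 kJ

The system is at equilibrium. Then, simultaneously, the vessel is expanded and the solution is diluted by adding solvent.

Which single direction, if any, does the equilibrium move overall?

cannot be determined

Gas moles: reactants 4, products 0 (Δn_gas = -4). Expansion shifts the system toward the side with more moles of gas — to the left.
Dilution lowers every aqueous concentration by the same factor. Δn_aq = 2 − 1 = +1, so the system shifts toward the side with more dissolved moles — to the right.
The individual effects push in opposite directions; without quantitative information the net direction cannot be determined.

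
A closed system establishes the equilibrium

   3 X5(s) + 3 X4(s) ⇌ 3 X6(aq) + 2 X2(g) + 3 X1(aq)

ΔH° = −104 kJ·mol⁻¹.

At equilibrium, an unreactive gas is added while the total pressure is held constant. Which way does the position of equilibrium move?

Adding inert gas at constant total pressure expands the volume and lowers every reacting partial pressure. With Δn_gas = 2 − 0 = +2, Q moves away from K toward the side with fewer gas moles, so the system shifts toward the side with more gas moles — to the right.

right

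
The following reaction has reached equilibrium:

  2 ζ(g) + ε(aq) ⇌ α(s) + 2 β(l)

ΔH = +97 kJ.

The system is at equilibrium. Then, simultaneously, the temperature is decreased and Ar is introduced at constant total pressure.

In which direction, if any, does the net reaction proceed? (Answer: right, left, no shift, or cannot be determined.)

The forward reaction is endothermic. Lowering T favours the exothermic direction — shift to the left.
Adding inert gas at constant total pressure expands the volume and lowers every reacting partial pressure. With Δn_gas = 0 − 2 = -2, Q moves away from K toward the side with fewer gas moles, so the system shifts toward the side with more gas moles — to the left.
All effects act in the same direction — net shift to the left.

left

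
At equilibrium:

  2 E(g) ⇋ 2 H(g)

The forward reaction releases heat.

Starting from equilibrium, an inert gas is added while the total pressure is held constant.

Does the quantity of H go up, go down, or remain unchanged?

unchanged

Adding inert gas at constant total pressure expands the volume, scaling every reacting partial pressure by the same factor. Δn_gas = 2 − 2 = 0, so Q is unchanged — no shift.
No net shift occurs, so the amount of H is unchanged.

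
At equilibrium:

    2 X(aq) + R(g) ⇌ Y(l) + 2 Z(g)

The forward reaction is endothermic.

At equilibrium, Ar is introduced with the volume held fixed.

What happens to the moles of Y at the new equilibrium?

At constant volume, adding an inert gas leaves every reacting species' partial pressure unchanged, so Q is unchanged — no shift from this change.
No net shift occurs, so the amount of Y is unchanged.

unchanged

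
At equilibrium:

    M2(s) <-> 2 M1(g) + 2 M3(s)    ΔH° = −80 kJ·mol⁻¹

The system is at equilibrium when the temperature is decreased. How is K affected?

K depends on temperature via the van 't Hoff relation. The forward reaction is exothermic, so lowering T increases K.

increases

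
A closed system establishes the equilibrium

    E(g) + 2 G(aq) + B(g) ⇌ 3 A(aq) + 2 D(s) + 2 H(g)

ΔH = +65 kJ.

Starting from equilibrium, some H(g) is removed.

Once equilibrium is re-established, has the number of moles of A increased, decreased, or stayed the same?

Removing H (g), a product, drives the reaction to the right.
The net shift is to the right. A is a product, so its amount increases.

increases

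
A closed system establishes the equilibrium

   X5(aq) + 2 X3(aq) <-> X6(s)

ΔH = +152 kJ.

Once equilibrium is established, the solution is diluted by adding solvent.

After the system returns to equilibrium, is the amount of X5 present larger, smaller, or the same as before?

Dilution lowers every aqueous concentration by the same factor. Δn_aq = 0 − 3 = -3, so the system shifts toward the side with more dissolved moles — to the left.
The net shift is to the left. X5 is a reactant, so its amount increases.

increases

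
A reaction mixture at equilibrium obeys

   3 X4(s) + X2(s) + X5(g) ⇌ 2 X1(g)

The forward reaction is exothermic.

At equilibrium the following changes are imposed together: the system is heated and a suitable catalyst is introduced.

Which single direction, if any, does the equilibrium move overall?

The forward reaction is exothermic. Raising T favours the endothermic direction — shift to the left.
A catalyst speeds both forward and reverse rates equally; it changes neither Q nor K — no shift from this change.
Only the nonzero effect(s) matter; the net shift is to the left.

left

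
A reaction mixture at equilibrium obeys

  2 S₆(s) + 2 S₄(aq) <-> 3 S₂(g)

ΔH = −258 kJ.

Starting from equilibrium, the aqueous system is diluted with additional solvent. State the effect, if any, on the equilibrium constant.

The equilibrium constant depends only on temperature. This perturbation may move the position of equilibrium, but since T is unchanged, K itself is unchanged.

unchanged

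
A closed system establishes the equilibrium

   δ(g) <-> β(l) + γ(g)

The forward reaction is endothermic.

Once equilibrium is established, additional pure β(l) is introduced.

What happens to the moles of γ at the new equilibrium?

unchanged

β is a pure liquid; its activity is 1 regardless of amount, so Q is unaffected — no shift from this change.
No net shift occurs, so the amount of γ is unchanged.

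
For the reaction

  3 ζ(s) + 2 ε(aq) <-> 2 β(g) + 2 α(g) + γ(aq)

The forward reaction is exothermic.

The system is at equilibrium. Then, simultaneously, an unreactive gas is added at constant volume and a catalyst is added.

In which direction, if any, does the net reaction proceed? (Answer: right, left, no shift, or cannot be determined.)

no shift

At constant volume, adding an inert gas leaves every reacting species' partial pressure unchanged, so Q is unchanged — no shift from this change.
A catalyst speeds both forward and reverse rates equally; it changes neither Q nor K — no shift from this change.
None of the changes alters Q relative to K, so there is no net shift.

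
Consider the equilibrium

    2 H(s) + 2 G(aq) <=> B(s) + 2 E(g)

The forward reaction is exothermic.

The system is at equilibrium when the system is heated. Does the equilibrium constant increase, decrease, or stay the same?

K depends on temperature via the van 't Hoff relation. The forward reaction is exothermic, so raising T decreases K.

decreases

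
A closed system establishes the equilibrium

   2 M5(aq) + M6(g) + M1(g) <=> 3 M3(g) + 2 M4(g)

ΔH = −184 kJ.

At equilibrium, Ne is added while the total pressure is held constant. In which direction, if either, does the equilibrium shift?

Adding inert gas at constant total pressure expands the volume and lowers every reacting partial pressure. With Δn_gas = 5 − 2 = +3, Q moves away from K toward the side with fewer gas moles, so the system shifts toward the side with more gas moles — to the right.

right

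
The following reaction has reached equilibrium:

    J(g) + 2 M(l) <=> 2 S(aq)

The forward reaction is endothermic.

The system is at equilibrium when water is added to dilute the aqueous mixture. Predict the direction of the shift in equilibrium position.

Dilution lowers every aqueous concentration by the same factor. Δn_aq = 2 − 0 = +2, so the system shifts toward the side with more dissolved moles — to the right.

right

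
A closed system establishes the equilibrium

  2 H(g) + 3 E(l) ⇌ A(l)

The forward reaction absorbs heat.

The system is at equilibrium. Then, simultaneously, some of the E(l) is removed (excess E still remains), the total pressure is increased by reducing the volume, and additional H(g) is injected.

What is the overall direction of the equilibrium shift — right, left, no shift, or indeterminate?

E is a pure liquid; its activity is 1 regardless of amount, so Q is unaffected — no shift from this change.
Gas moles: reactants 2, products 0 (Δn_gas = -2). Compression shifts the system toward the side with fewer moles of gas — to the right.
Adding H (g), a reactant, drives the reaction to the right.
Only the nonzero effect(s) matter; the net shift is to the right.

right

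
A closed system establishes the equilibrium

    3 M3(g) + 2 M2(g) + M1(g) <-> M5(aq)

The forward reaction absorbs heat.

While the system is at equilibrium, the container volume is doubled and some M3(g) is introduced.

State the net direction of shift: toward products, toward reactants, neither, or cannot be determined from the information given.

cannot be determined

Gas moles: reactants 6, products 0 (Δn_gas = -6). Expansion shifts the system toward the side with more moles of gas — to the left.
Adding M3 (g), a reactant, drives the reaction to the right.
The individual effects push in opposite directions; without quantitative information the net direction cannot be determined.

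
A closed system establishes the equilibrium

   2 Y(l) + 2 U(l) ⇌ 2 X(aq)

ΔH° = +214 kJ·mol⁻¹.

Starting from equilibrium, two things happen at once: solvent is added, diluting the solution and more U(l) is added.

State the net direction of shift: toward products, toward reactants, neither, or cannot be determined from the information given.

Dilution lowers every aqueous concentration by the same factor. Δn_aq = 2 − 0 = +2, so the system shifts toward the side with more dissolved moles — to the right.
U is a pure liquid; its activity is 1 regardless of amount, so Q is unaffected — no shift from this change.
Only the nonzero effect(s) matter; the net shift is to the right.

right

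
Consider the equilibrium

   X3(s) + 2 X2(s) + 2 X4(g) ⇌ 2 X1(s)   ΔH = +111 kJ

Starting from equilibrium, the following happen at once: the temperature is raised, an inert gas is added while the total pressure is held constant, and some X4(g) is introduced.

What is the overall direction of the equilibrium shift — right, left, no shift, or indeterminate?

cannot be determined

The forward reaction is endothermic. Raising T favours the endothermic direction — shift to the right.
Adding inert gas at constant total pressure expands the volume and lowers every reacting partial pressure. With Δn_gas = 0 − 2 = -2, Q moves away from K toward the side with fewer gas moles, so the system shifts toward the side with more gas moles — to the left.
Adding X4 (g), a reactant, drives the reaction to the right.
The individual effects push in opposite directions; without quantitative information the net direction cannot be determined.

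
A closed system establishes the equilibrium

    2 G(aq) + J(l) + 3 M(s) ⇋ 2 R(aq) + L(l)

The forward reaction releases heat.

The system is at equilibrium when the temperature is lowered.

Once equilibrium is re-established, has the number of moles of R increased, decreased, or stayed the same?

increases

The forward reaction is exothermic. Lowering T favours the exothermic direction — shift to the right.
The net shift is to the right. R is a product, so its amount increases.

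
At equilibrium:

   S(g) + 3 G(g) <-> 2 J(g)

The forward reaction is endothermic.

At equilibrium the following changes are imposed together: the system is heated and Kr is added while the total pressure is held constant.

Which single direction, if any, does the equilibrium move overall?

cannot be determined

The forward reaction is endothermic. Raising T favours the endothermic direction — shift to the right.
Adding inert gas at constant total pressure expands the volume and lowers every reacting partial pressure. With Δn_gas = 2 − 4 = -2, Q moves away from K toward the side with fewer gas moles, so the system shifts toward the side with more gas moles — to the left.
The individual effects push in opposite directions; without quantitative information the net direction cannot be determined.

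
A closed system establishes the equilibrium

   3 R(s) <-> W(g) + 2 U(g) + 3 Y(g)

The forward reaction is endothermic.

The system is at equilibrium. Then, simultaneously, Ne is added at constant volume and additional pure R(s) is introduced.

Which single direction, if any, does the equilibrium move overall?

no shift

At constant volume, adding an inert gas leaves every reacting species' partial pressure unchanged, so Q is unchanged — no shift from this change.
R is a pure solid; its activity is 1 regardless of amount, so Q is unaffected — no shift from this change.
None of the changes alters Q relative to K, so there is no net shift.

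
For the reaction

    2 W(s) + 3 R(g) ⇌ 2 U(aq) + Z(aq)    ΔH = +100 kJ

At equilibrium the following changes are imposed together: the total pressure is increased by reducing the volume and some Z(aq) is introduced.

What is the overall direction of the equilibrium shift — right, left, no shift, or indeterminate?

Gas moles: reactants 3, products 0 (Δn_gas = -3). Compression shifts the system toward the side with fewer moles of gas — to the right.
Adding Z (aq), a product, drives the reaction to the left.
The individual effects push in opposite directions; without quantitative information the net direction cannot be determined.

cannot be determined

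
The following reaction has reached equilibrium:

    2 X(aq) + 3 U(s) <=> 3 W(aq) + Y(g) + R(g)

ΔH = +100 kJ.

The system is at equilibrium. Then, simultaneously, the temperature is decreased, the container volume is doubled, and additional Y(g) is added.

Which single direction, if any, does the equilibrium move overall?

The forward reaction is endothermic. Lowering T favours the exothermic direction — shift to the left.
Gas moles: reactants 0, products 2 (Δn_gas = +2). Expansion shifts the system toward the side with more moles of gas — to the right.
Adding Y (g), a product, drives the reaction to the left.
The individual effects push in opposite directions; without quantitative information the net direction cannot be determined.

cannot be determined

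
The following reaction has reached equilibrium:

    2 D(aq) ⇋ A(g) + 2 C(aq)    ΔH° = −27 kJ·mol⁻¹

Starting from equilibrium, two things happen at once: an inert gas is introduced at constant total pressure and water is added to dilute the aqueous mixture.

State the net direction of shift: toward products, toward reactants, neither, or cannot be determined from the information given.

right

Adding inert gas at constant total pressure expands the volume and lowers every reacting partial pressure. With Δn_gas = 1 − 0 = +1, Q moves away from K toward the side with fewer gas moles, so the system shifts toward the side with more gas moles — to the right.
Dilution scales every aqueous concentration by the same factor. Δn_aq = 2 − 2 = 0, so Q is unchanged — no shift.
Only the nonzero effect(s) matter; the net shift is to the right.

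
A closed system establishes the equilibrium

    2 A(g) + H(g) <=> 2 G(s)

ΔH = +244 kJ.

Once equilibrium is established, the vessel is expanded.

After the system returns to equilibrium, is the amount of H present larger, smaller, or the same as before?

increases

Gas moles: reactants 3, products 0 (Δn_gas = -3). Expansion shifts the system toward the side with more moles of gas — to the left.
The net shift is to the left. H is a reactant, so its amount increases.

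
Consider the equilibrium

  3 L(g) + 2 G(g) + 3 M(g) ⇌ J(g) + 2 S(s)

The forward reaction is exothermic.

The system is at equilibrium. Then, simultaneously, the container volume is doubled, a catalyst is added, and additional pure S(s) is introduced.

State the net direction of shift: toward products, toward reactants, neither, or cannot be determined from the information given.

left

Gas moles: reactants 8, products 1 (Δn_gas = -7). Expansion shifts the system toward the side with more moles of gas — to the left.
A catalyst speeds both forward and reverse rates equally; it changes neither Q nor K — no shift from this change.
S is a pure solid; its activity is 1 regardless of amount, so Q is unaffected — no shift from this change.
Only the nonzero effect(s) matter; the net shift is to the left.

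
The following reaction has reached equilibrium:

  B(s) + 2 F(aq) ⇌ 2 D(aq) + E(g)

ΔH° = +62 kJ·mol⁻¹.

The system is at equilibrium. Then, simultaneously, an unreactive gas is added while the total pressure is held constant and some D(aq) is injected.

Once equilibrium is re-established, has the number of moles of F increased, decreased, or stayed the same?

cannot be determined

Adding inert gas at constant total pressure expands the volume and lowers every reacting partial pressure. With Δn_gas = 1 − 0 = +1, Q moves away from K toward the side with fewer gas moles, so the system shifts toward the side with more gas moles — to the right.
Adding D (aq), a product, drives the reaction to the left.
The two effects oppose each other, so the net shift — and hence the change in F — cannot be determined from the given information.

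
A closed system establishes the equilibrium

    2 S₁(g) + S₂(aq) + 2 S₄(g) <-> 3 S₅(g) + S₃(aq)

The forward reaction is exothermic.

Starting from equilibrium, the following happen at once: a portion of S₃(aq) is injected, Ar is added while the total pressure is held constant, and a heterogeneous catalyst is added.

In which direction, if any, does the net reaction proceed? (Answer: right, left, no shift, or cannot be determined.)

Adding S₃ (aq), a product, drives the reaction to the left.
Adding inert gas at constant total pressure expands the volume and lowers every reacting partial pressure. With Δn_gas = 3 − 4 = -1, Q moves away from K toward the side with fewer gas moles, so the system shifts toward the side with more gas moles — to the left.
A catalyst speeds both forward and reverse rates equally; it changes neither Q nor K — no shift from this change.
Only the nonzero effect(s) matter; the net shift is to the left.

left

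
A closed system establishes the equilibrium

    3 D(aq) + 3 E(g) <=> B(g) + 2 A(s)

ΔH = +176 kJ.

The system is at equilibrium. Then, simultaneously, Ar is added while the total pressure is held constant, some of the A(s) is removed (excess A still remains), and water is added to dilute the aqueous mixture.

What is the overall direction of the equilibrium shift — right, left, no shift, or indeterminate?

left

Adding inert gas at constant total pressure expands the volume and lowers every reacting partial pressure. With Δn_gas = 1 − 3 = -2, Q moves away from K toward the side with fewer gas moles, so the system shifts toward the side with more gas moles — to the left.
A is a pure solid; its activity is 1 regardless of amount, so Q is unaffected — no shift from this change.
Dilution lowers every aqueous concentration by the same factor. Δn_aq = 0 − 3 = -3, so the system shifts toward the side with more dissolved moles — to the left.
Only the nonzero effect(s) matter; the net shift is to the left.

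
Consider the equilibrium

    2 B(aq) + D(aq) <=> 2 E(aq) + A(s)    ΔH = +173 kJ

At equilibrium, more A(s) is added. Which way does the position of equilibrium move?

no shift

A is a pure solid; its activity is 1 regardless of amount, so Q is unaffected — no shift from this change.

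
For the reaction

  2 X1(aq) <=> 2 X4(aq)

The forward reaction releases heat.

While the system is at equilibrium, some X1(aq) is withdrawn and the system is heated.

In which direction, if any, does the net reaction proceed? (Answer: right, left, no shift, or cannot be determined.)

Removing X1 (aq), a reactant, drives the reaction to the left.
The forward reaction is exothermic. Raising T favours the endothermic direction — shift to the left.
All effects act in the same direction — net shift to the left.

left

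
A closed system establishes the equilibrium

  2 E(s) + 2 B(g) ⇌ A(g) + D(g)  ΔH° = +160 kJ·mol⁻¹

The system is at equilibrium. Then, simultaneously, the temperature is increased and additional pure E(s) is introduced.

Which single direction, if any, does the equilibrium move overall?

The forward reaction is endothermic. Raising T favours the endothermic direction — shift to the right.
E is a pure solid; its activity is 1 regardless of amount, so Q is unaffected — no shift from this change.
Only the nonzero effect(s) matter; the net shift is to the right.

right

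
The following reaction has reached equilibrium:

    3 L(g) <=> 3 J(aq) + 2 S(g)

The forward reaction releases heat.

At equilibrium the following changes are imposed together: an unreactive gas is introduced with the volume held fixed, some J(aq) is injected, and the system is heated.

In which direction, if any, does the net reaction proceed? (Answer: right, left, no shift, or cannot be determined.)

left

At constant volume, adding an inert gas leaves every reacting species' partial pressure unchanged, so Q is unchanged — no shift from this change.
Adding J (aq), a product, drives the reaction to the left.
The forward reaction is exothermic. Raising T favours the endothermic direction — shift to the left.
Only the nonzero effect(s) matter; the net shift is to the left.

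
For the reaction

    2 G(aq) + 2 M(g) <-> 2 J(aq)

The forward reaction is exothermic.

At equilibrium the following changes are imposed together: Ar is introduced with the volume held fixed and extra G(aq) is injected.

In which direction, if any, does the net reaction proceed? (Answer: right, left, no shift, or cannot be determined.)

At constant volume, adding an inert gas leaves every reacting species' partial pressure unchanged, so Q is unchanged — no shift from this change.
Adding G (aq), a reactant, drives the reaction to the right.
Only the nonzero effect(s) matter; the net shift is to the right.

right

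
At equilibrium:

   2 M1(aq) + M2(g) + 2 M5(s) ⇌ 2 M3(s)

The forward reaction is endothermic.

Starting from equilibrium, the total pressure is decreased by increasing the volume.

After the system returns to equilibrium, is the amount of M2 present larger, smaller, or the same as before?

increases

Gas moles: reactants 1, products 0 (Δn_gas = -1). Expansion shifts the system toward the side with more moles of gas — to the left.
The net shift is to the left. M2 is a reactant, so its amount increases.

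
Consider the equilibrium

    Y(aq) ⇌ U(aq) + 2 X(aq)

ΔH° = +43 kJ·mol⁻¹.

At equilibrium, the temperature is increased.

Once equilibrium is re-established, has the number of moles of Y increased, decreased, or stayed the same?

decreases

The forward reaction is endothermic. Raising T favours the endothermic direction — shift to the right.
The net shift is to the right. Y is a reactant, so its amount decreases.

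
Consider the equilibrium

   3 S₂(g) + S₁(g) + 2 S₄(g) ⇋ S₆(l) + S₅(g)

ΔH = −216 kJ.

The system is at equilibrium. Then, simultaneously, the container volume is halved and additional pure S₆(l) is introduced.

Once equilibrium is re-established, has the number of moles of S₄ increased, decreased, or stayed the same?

decreases

Gas moles: reactants 6, products 1 (Δn_gas = -5). Compression shifts the system toward the side with fewer moles of gas — to the right.
S₆ is a pure liquid; its activity is 1 regardless of amount, so Q is unaffected — no shift from this change.
The net shift is to the right. S₄ is a reactant, so its amount decreases.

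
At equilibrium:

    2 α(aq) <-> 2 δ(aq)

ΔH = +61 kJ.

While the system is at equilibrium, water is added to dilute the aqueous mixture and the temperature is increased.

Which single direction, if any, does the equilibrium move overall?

Dilution scales every aqueous concentration by the same factor. Δn_aq = 2 − 2 = 0, so Q is unchanged — no shift.
The forward reaction is endothermic. Raising T favours the endothermic direction — shift to the right.
Only the nonzero effect(s) matter; the net shift is to the right.

right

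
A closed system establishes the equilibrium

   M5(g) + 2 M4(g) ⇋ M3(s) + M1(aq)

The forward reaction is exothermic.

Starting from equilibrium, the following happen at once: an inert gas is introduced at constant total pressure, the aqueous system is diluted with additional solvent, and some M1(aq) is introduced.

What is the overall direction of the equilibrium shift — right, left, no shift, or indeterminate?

Adding inert gas at constant total pressure expands the volume and lowers every reacting partial pressure. With Δn_gas = 0 − 3 = -3, Q moves away from K toward the side with fewer gas moles, so the system shifts toward the side with more gas moles — to the left.
Dilution lowers every aqueous concentration by the same factor. Δn_aq = 1 − 0 = +1, so the system shifts toward the side with more dissolved moles — to the right.
Adding M1 (aq), a product, drives the reaction to the left.
The individual effects push in opposite directions; without quantitative information the net direction cannot be determined.

cannot be determined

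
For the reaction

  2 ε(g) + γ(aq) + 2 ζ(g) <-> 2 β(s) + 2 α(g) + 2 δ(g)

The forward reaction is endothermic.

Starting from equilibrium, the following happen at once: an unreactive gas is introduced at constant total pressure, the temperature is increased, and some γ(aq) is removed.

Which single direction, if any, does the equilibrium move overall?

Adding inert gas at constant total pressure expands the volume, scaling every reacting partial pressure by the same factor. Δn_gas = 4 − 4 = 0, so Q is unchanged — no shift.
The forward reaction is endothermic. Raising T favours the endothermic direction — shift to the right.
Removing γ (aq), a reactant, drives the reaction to the left.
The individual effects push in opposite directions; without quantitative information the net direction cannot be determined.

cannot be determined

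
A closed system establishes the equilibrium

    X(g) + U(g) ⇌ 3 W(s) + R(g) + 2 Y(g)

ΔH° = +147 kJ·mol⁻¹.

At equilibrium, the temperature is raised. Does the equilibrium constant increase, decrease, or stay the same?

increases

K depends on temperature via the van 't Hoff relation. The forward reaction is endothermic, so raising T increases K.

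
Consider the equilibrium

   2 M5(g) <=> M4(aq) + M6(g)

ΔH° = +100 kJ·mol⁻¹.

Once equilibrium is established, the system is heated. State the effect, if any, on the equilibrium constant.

K depends on temperature via the van 't Hoff relation. The forward reaction is endothermic, so raising T increases K.

increases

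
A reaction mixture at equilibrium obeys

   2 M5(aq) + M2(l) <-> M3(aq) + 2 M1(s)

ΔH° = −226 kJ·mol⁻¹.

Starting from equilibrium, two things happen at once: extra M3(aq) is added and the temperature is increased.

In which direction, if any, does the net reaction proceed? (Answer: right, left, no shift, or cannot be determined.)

left

Adding M3 (aq), a product, drives the reaction to the left.
The forward reaction is exothermic. Raising T favours the endothermic direction — shift to the left.
All effects act in the same direction — net shift to the left.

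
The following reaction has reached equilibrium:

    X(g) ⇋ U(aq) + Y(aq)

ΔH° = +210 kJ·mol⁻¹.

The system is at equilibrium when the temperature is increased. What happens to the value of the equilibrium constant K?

increases

K depends on temperature via the van 't Hoff relation. The forward reaction is endothermic, so raising T increases K.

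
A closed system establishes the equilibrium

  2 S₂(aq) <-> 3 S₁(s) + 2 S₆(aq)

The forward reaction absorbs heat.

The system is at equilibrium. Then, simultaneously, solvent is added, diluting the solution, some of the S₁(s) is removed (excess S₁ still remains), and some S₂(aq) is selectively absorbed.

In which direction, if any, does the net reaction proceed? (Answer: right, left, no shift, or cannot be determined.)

left

Dilution scales every aqueous concentration by the same factor. Δn_aq = 2 − 2 = 0, so Q is unchanged — no shift.
S₁ is a pure solid; its activity is 1 regardless of amount, so Q is unaffected — no shift from this change.
Removing S₂ (aq), a reactant, drives the reaction to the left.
Only the nonzero effect(s) matter; the net shift is to the left.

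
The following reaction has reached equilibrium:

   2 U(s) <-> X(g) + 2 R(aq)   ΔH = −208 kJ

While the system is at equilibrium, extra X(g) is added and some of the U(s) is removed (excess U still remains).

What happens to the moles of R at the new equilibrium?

decreases

Adding X (g), a product, drives the reaction to the left.
U is a pure solid; its activity is 1 regardless of amount, so Q is unaffected — no shift from this change.
The net shift is to the left. R is a product, so its amount decreases.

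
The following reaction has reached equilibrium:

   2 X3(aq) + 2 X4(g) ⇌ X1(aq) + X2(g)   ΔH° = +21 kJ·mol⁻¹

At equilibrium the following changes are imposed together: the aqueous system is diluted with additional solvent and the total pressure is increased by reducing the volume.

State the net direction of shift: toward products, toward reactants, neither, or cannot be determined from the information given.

Dilution lowers every aqueous concentration by the same factor. Δn_aq = 1 − 2 = -1, so the system shifts toward the side with more dissolved moles — to the left.
Gas moles: reactants 2, products 1 (Δn_gas = -1). Compression shifts the system toward the side with fewer moles of gas — to the right.
The individual effects push in opposite directions; without quantitative information the net direction cannot be determined.

cannot be determined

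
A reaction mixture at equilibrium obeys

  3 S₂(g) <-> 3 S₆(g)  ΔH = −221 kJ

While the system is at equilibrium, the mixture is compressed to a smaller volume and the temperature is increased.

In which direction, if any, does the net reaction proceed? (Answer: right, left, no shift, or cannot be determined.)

left

Gas moles: reactants 3, products 3. Δn_gas = 0, so a volume change leaves Q equal to K — no shift from this change.
The forward reaction is exothermic. Raising T favours the endothermic direction — shift to the left.
Only the nonzero effect(s) matter; the net shift is to the left.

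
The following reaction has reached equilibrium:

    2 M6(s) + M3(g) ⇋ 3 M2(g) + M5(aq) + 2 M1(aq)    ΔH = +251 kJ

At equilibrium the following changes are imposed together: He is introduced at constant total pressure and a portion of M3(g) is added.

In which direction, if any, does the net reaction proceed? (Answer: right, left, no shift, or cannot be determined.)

Adding inert gas at constant total pressure expands the volume and lowers every reacting partial pressure. With Δn_gas = 3 − 1 = +2, Q moves away from K toward the side with fewer gas moles, so the system shifts toward the side with more gas moles — to the right.
Adding M3 (g), a reactant, drives the reaction to the right.
All effects act in the same direction — net shift to the right.

right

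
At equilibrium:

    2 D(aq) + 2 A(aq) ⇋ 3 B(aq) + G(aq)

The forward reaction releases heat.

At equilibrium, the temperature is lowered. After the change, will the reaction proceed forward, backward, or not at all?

The forward reaction is exothermic. Lowering T favours the exothermic direction — shift to the right.

right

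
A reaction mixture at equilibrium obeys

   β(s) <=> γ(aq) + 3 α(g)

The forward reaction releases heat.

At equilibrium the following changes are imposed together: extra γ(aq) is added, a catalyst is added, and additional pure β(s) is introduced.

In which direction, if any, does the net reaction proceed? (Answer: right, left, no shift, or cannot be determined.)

left

Adding γ (aq), a product, drives the reaction to the left.
A catalyst speeds both forward and reverse rates equally; it changes neither Q nor K — no shift from this change.
β is a pure solid; its activity is 1 regardless of amount, so Q is unaffected — no shift from this change.
Only the nonzero effect(s) matter; the net shift is to the left.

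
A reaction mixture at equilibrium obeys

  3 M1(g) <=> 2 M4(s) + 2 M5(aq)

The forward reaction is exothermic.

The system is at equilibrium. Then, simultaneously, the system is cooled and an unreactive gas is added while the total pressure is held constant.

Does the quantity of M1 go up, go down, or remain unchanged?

cannot be determined

The forward reaction is exothermic. Lowering T favours the exothermic direction — shift to the right.
Adding inert gas at constant total pressure expands the volume and lowers every reacting partial pressure. With Δn_gas = 0 − 3 = -3, Q moves away from K toward the side with fewer gas moles, so the system shifts toward the side with more gas moles — to the left.
The two effects oppose each other, so the net shift — and hence the change in M1 — cannot be determined from the given information.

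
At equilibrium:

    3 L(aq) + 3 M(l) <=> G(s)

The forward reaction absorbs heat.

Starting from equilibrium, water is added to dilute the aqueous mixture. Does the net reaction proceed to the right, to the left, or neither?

left

Dilution lowers every aqueous concentration by the same factor. Δn_aq = 0 − 3 = -3, so the system shifts toward the side with more dissolved moles — to the left.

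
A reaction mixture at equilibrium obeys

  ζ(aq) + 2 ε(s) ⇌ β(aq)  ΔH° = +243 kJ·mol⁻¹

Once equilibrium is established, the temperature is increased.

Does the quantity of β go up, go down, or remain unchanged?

increases

The forward reaction is endothermic. Raising T favours the endothermic direction — shift to the right.
The net shift is to the right. β is a product, so its amount increases.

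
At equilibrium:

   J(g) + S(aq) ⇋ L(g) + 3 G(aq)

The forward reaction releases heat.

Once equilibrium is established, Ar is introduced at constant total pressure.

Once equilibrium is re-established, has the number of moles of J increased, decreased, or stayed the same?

Adding inert gas at constant total pressure expands the volume, scaling every reacting partial pressure by the same factor. Δn_gas = 1 − 1 = 0, so Q is unchanged — no shift.
No net shift occurs, so the amount of J is unchanged.

unchanged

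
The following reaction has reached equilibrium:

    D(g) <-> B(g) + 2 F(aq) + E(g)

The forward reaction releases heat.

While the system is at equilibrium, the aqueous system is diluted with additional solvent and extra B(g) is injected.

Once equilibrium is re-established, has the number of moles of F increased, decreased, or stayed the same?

cannot be determined

Dilution lowers every aqueous concentration by the same factor. Δn_aq = 2 − 0 = +2, so the system shifts toward the side with more dissolved moles — to the right.
Adding B (g), a product, drives the reaction to the left.
The two effects oppose each other, so the net shift — and hence the change in F — cannot be determined from the given information.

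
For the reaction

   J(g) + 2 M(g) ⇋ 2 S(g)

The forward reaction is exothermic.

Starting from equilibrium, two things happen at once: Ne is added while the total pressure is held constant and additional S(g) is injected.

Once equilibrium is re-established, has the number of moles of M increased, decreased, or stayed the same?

Adding inert gas at constant total pressure expands the volume and lowers every reacting partial pressure. With Δn_gas = 2 − 3 = -1, Q moves away from K toward the side with fewer gas moles, so the system shifts toward the side with more gas moles — to the left.
Adding S (g), a product, drives the reaction to the left.
The net shift is to the left. M is a reactant, so its amount increases.

increases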